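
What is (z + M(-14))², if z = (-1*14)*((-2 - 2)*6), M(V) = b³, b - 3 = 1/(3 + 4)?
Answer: 15849802816/117649 ≈ 1.3472e+5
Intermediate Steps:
b = 22/7 (b = 3 + 1/(3 + 4) = 3 + 1/7 = 3 + ⅐ = 22/7 ≈ 3.1429)
M(V) = 10648/343 (M(V) = (22/7)³ = 10648/343)
z = 336 (z = -(-56)*6 = -14*(-24) = 336)
(z + M(-14))² = (336 + 10648/343)² = (125896/343)² = 15849802816/117649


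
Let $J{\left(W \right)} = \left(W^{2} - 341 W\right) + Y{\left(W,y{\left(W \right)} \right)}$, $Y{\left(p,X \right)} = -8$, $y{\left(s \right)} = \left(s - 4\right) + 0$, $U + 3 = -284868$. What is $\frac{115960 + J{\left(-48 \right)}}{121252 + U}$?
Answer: $- \frac{134624}{163619} \approx -0.82279$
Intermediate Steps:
$U = -284871$ ($U = -3 - 284868 = -284871$)
$y{\left(s \right)} = -4 + s$ ($y{\left(s \right)} = \left(-4 + s\right) + 0 = -4 + s$)
$J{\left(W \right)} = -8 + W^{2} - 341 W$ ($J{\left(W \right)} = \left(W^{2} - 341 W\right) - 8 = -8 + W^{2} - 341 W$)
$\frac{115960 + J{\left(-48 \right)}}{121252 + U} = \frac{115960 - \left(-16360 - 2304\right)}{121252 - 284871} = \frac{115960 + \left(-8 + 2304 + 16368\right)}{-163619} = \left(115960 + 18664\right) \left(- \frac{1}{163619}\right) = 134624 \left(- \frac{1}{163619}\right) = - \frac{134624}{163619}$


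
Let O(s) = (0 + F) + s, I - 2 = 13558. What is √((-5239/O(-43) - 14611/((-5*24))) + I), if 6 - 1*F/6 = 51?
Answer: √4831300760970/18780 ≈ 117.04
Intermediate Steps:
I = 13560 (I = 2 + 13558 = 13560)
F = -270 (F = 36 - 6*51 = 36 - 306 = -270)
O(s) = -270 + s (O(s) = (0 - 270) + s = -270 + s)
√((-5239/O(-43) - 14611/((-5*24))) + I) = √((-5239/(-270 - 43) - 14611/((-5*24))) + 13560) = √((-5239/(-313) - 14611/(-120)) + 13560) = √((-5239*(-1/313) - 14611*(-1/120)) + 13560) = √((5239/313 + 14611/120) + 13560) = √(5201923/37560 + 13560) = √(514515523/37560) = √4831300760970/18780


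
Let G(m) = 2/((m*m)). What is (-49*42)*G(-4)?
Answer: -1029/4 ≈ -257.25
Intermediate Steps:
G(m) = 2/m**2 (G(m) = 2/(m**2) = 2/m**2)
(-49*42)*G(-4) = (-49*42)*(2/(-4)**2) = -4116/16 = -2058*1/8 = -1029/4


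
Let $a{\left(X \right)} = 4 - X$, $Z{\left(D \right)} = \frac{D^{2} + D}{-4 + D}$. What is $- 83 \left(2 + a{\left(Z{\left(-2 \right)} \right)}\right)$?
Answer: $- \frac{1577}{3} \approx -525.67$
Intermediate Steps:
$Z{\left(D \right)} = \frac{D + D^{2}}{-4 + D}$
$- 83 \left(2 + a{\left(Z{\left(-2 \right)} \right)}\right) = - 83 \left(2 + \left(4 - - \frac{2 \left(1 - 2\right)}{-4 - 2}\right)\right) = - 83 \left(2 + \left(4 - \left(-2\right) \frac{1}{-6} \left(-1\right)\right)\right) = - 83 \left(2 + \left(4 - \left(-2\right) \left(- \frac{1}{6}\right) \left(-1\right)\right)\right) = - 83 \left(2 + \left(4 - - \frac{1}{3}\right)\right) = - 83 \left(2 + \left(4 + \frac{1}{3}\right)\right) = - 83 \left(2 + \frac{13}{3}\right) = \left(-83\right) \frac{19}{3} = - \frac{1577}{3}$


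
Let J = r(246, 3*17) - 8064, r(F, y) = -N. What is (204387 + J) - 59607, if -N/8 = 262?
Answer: 138812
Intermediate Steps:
N = -2096 (N = -8*262 = -2096)
r(F, y) = 2096 (r(F, y) = -1*(-2096) = 2096)
J = -5968 (J = 2096 - 8064 = -5968)
(204387 + J) - 59607 = (204387 - 5968) - 59607 = 198419 - 59607 = 138812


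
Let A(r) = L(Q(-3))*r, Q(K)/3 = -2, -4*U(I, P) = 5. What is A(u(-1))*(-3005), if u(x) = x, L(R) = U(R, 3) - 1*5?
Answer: -75125/4 ≈ -18781.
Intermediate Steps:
U(I, P) = -5/4 (U(I, P) = -1/4*5 = -5/4)
Q(K) = -6 (Q(K) = 3*(-2) = -6)
L(R) = -25/4 (L(R) = -5/4 - 1*5 = -5/4 - 5 = -25/4)
A(r) = -25*r/4
A(u(-1))*(-3005) = -25/4*(-1)*(-3005) = (25/4)*(-3005) = -75125/4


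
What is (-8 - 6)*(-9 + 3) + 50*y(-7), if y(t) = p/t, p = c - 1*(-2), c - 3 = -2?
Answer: 438/7 ≈ 62.571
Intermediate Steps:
c = 1 (c = 3 - 2 = 1)
p = 3 (p = 1 - 1*(-2) = 1 + 2 = 3)
y(t) = 3/t
(-8 - 6)*(-9 + 3) + 50*y(-7) = (-8 - 6)*(-9 + 3) + 50*(3/(-7)) = -14*(-6) + 50*(3*(-1/7)) = 84 + 50*(-3/7) = 84 - 150/7 = 438/7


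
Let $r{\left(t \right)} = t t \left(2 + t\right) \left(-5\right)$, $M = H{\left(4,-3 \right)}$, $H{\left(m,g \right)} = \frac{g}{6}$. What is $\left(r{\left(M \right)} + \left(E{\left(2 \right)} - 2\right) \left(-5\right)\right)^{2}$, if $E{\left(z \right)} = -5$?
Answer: $\frac{70225}{64} \approx 1097.3$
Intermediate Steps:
$H{\left(m,g \right)} = \frac{g}{6}$ ($H{\left(m,g \right)} = g \frac{1}{6} = \frac{g}{6}$)
$M = - \frac{1}{2}$ ($M = \frac{1}{6} \left(-3\right) = - \frac{1}{2} \approx -0.5$)
$r{\left(t \right)} = t^{2} \left(-10 - 5 t\right)$
$\left(r{\left(M \right)} + \left(E{\left(2 \right)} - 2\right) \left(-5\right)\right)^{2} = \left(5 \left(- \frac{1}{2}\right)^{2} \left(-2 - - \frac{1}{2}\right) + \left(-5 - 2\right) \left(-5\right)\right)^{2} = \left(5 \cdot \frac{1}{4} \left(-2 + \frac{1}{2}\right) - -35\right)^{2} = \left(5 \cdot \frac{1}{4} \left(- \frac{3}{2}\right) + 35\right)^{2} = \left(- \frac{15}{8} + 35\right)^{2} = \left(\frac{265}{8}\right)^{2} = \frac{70225}{64}$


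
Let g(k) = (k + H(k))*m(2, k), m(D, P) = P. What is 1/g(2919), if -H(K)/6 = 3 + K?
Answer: -1/42655347 ≈ -2.3444e-8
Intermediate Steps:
H(K) = -18 - 6*K (H(K) = -6*(3 + K) = -18 - 6*K)
g(k) = k*(-18 - 5*k) (g(k) = (k + (-18 - 6*k))*k = (-18 - 5*k)*k = k*(-18 - 5*k))
1/g(2919) = 1/(-1*2919*(18 + 5*2919)) = 1/(-1*2919*(18 + 14595)) = 1/(-1*2919*14613) = 1/(-42655347) = -1/42655347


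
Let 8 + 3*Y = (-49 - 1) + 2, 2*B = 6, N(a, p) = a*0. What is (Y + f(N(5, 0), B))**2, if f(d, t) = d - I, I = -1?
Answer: 2809/9 ≈ 312.11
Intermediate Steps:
N(a, p) = 0
B = 3 (B = (1/2)*6 = 3)
Y = -56/3 (Y = -8/3 + ((-49 - 1) + 2)/3 = -8/3 + (-50 + 2)/3 = -8/3 + (1/3)*(-48) = -8/3 - 16 = -56/3 ≈ -18.667)
f(d, t) = 1 + d (f(d, t) = d - 1*(-1) = d + 1 = 1 + d)
(Y + f(N(5, 0), B))**2 = (-56/3 + (1 + 0))**2 = (-56/3 + 1)**2 = (-53/3)**2 = 2809/9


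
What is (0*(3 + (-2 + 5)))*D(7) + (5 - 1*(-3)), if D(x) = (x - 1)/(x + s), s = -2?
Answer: 8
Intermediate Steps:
D(x) = (-1 + x)/(-2 + x) (D(x) = (x - 1)/(x - 2) = (-1 + x)/(-2 + x))
(0*(3 + (-2 + 5)))*D(7) + (5 - 1*(-3)) = (0*(3 + (-2 + 5)))*((-1 + 7)/(-2 + 7)) + (5 - 1*(-3)) = (0*(3 + 3))*(6/5) + (5 + 3) = (0*6)*((⅕)*6) + 8 = 0*(6/5) + 8 = 0 + 8 = 8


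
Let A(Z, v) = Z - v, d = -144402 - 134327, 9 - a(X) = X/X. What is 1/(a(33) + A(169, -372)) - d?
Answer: 153022222/549 ≈ 2.7873e+5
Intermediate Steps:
a(X) = 8 (a(X) = 9 - X/X = 9 - 1*1 = 9 - 1 = 8)
d = -278729
1/(a(33) + A(169, -372)) - d = 1/(8 + (169 - 1*(-372))) - 1*(-278729) = 1/(8 + (169 + 372)) + 278729 = 1/(8 + 541) + 278729 = 1/549 + 278729 = 153022222/549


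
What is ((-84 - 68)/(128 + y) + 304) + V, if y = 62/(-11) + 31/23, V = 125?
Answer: 13388815/31299 ≈ 427.77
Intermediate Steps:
y = -1085/253 (y = 62*(-1/11) + 31*(1/23) = -62/11 + 31/23 = -1085/253 ≈ -4.2885)
((-84 - 68)/(128 + y) + 304) + V = ((-84 - 68)/(128 - 1085/253) + 304) + 125 = (-152/31299/253 + 304) + 125 = (-152*253/31299 + 304) + 125 = (-38456/31299 + 304) + 125 = 9476440/31299 + 125 = 13388815/31299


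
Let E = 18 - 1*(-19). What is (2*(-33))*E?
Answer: -2442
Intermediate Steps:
E = 37 (E = 18 + 19 = 37)
(2*(-33))*E = (2*(-33))*37 = -66*37 = -2442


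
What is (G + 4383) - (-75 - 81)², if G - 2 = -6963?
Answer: -26914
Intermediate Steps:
G = -6961 (G = 2 - 6963 = -6961)
(G + 4383) - (-75 - 81)² = (-6961 + 4383) - (-75 - 81)² = -2578 - 1*(-156)² = -2578 - 1*24336 = -2578 - 24336 = -26914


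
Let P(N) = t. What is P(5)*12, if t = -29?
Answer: -348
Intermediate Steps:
P(N) = -29
P(5)*12 = -29*12 = -348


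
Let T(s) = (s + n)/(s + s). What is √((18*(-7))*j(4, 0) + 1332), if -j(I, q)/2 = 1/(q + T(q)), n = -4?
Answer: 6*√37 ≈ 36.497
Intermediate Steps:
T(s) = (-4 + s)/(2*s) (T(s) = (s - 4)/(s + s) = (-4 + s)/((2*s)) = (-4 + s)*(1/(2*s)) = (-4 + s)/(2*s))
j(I, q) = -2/(q + (-4 + q)/(2*q))
√((18*(-7))*j(4, 0) + 1332) = √((18*(-7))*(-4*0/(-4 + 0 + 2*0²)) + 1332) = √(-(-504)*0/(-4 + 0 + 2*0) + 1332) = √(-(-504)*0/(-4 + 0 + 0) + 1332) = √(-(-504)*0/(-4) + 1332) = √(-(-504)*0*(-1)/4 + 1332) = √(-126*0 + 1332) = √(0 + 1332) = √1332 = 6*√37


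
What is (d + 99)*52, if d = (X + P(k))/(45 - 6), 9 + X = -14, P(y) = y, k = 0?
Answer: 15352/3 ≈ 5117.3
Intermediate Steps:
X = -23 (X = -9 - 14 = -23)
d = -23/39 (d = (-23 + 0)/(45 - 6) = -23/39 ≈ -0.58974)
(d + 99)*52 = (-23/39 + 99)*52 = (3838/39)*52 = 15352/3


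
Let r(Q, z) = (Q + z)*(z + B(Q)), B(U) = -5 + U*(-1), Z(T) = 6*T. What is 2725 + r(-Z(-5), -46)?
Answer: 4021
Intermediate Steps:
B(U) = -5 - U
r(Q, z) = (Q + z)*(-5 + z - Q) (r(Q, z) = (Q + z)*(z + (-5 - Q)) = (Q + z)*(-5 + z - Q))
2725 + r(-Z(-5), -46) = 2725 + ((-46)² - (-6*(-5))² - (-5)*6*(-5) - 5*(-46)) = 2725 + (2116 - (-1*(-30))² - (-5)*(-30) + 230) = 2725 + (2116 - 1*30² - 5*30 + 230) = 2725 + (2116 - 1*900 - 150 + 230) = 2725 + (2116 - 900 - 150 + 230) = 2725 + 1296 = 4021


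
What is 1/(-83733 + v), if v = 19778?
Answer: -1/63955 ≈ -1.5636e-5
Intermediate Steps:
1/(-83733 + v) = 1/(-83733 + 19778) = 1/(-63955) = -1/63955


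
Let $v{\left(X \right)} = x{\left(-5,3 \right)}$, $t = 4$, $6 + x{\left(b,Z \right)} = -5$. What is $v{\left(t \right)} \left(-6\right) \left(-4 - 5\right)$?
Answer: $-594$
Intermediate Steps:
$x{\left(b,Z \right)} = -11$ ($x{\left(b,Z \right)} = -6 - 5 = -11$)
$v{\left(X \right)} = -11$
$v{\left(t \right)} \left(-6\right) \left(-4 - 5\right) = \left(-11\right) \left(-6\right) \left(-4 - 5\right) = 66 \left(-9\right) = -594$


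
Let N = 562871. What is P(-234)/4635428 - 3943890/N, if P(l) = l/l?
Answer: -18281617572049/2609147993788 ≈ -7.0067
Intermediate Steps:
P(l) = 1
P(-234)/4635428 - 3943890/N = 1/4635428 - 3943890/562871 = -18281617572049/2609147993788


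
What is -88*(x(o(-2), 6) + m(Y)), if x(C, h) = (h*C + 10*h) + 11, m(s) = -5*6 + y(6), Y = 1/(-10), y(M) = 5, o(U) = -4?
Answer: -1936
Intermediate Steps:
Y = -⅒ ≈ -0.10000
m(s) = -25 (m(s) = -5*6 + 5 = -30 + 5 = -25)
x(C, h) = 11 + 10*h + C*h (x(C, h) = (C*h + 10*h) + 11 = (10*h + C*h) + 11 = 11 + 10*h + C*h)
-88*(x(o(-2), 6) + m(Y)) = -88*((11 + 10*6 - 4*6) - 25) = -88*((11 + 60 - 24) - 25) = -88*(47 - 25) = -88*22 = -1936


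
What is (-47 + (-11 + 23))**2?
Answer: 1225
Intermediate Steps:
(-47 + (-11 + 23))**2 = (-47 + 12)**2 = (-35)**2 = 1225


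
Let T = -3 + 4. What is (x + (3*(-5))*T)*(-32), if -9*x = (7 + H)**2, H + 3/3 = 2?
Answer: 6368/9 ≈ 707.56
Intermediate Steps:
T = 1
H = 1 (H = -1 + 2 = 1)
x = -64/9 (x = -(7 + 1)**2/9 = -1/9*8**2 = -1/9*64 = -64/9 ≈ -7.1111)
(x + (3*(-5))*T)*(-32) = (-64/9 + (3*(-5))*1)*(-32) = (-64/9 - 15*1)*(-32) = (-64/9 - 15)*(-32) = -199/9*(-32) = 6368/9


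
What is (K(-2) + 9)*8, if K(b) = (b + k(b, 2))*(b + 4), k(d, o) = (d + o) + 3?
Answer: 88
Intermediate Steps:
k(d, o) = 3 + d + o
K(b) = (4 + b)*(5 + 2*b) (K(b) = (b + (3 + b + 2))*(b + 4) = (b + (5 + b))*(4 + b) = (5 + 2*b)*(4 + b) = (4 + b)*(5 + 2*b))
(K(-2) + 9)*8 = ((20 + 2*(-2)² + 13*(-2)) + 9)*8 = ((20 + 2*4 - 26) + 9)*8 = ((20 + 8 - 26) + 9)*8 = (2 + 9)*8 = 11*8 = 88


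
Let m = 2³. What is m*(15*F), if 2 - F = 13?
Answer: -1320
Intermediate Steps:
F = -11 (F = 2 - 1*13 = 2 - 13 = -11)
m = 8
m*(15*F) = 8*(15*(-11)) = 8*(-165) = -1320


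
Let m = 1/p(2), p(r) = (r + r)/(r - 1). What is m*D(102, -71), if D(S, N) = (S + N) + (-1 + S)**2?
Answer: 2558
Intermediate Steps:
p(r) = 2*r/(-1 + r) (p(r) = (2*r)/(-1 + r) = 2*r/(-1 + r))
D(S, N) = N + S + (-1 + S)**2 (D(S, N) = (N + S) + (-1 + S)**2 = N + S + (-1 + S)**2)
m = 1/4 (m = 1/(2*2/(-1 + 2)) = 1/(2*2/1) = 1/(2*2*1) = 1/4 ≈ 0.25000)
m*D(102, -71) = (-71 + 102 + (-1 + 102)**2)/4 = (-71 + 102 + 101**2)/4 = (-71 + 102 + 10201)/4 = (1/4)*10232 = 2558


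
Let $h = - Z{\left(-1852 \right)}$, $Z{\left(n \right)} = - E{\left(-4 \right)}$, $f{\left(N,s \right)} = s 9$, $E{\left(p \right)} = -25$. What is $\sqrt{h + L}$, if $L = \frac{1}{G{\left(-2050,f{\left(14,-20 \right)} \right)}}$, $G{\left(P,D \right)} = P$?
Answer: $\frac{i \sqrt{4202582}}{410} \approx 5.0 i$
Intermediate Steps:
$f{\left(N,s \right)} = 9 s$
$Z{\left(n \right)} = 25$ ($Z{\left(n \right)} = \left(-1\right) \left(-25\right) = 25$)
$h = -25$ ($h = \left(-1\right) 25 = -25$)
$L = - \frac{1}{2050}$ ($L = \frac{1}{-2050} = - \frac{1}{2050} \approx -0.0004878$)
$\sqrt{h + L} = \sqrt{-25 - \frac{1}{2050}} = \sqrt{- \frac{51251}{2050}} = \frac{i \sqrt{4202582}}{410}$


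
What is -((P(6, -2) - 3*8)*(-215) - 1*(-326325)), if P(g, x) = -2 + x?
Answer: -332345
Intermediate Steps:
-((P(6, -2) - 3*8)*(-215) - 1*(-326325)) = -(((-2 - 2) - 3*8)*(-215) - 1*(-326325)) = -((-4 - 24)*(-215) + 326325) = -(-28*(-215) + 326325) = -(6020 + 326325) = -1*332345 = -332345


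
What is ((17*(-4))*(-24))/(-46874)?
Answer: -816/23437 ≈ -0.034817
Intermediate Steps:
((17*(-4))*(-24))/(-46874) = -68*(-24)*(-1/46874) = 1632*(-1/46874) = -816/23437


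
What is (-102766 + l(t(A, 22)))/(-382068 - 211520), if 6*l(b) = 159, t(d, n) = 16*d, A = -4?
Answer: 205479/1187176 ≈ 0.17308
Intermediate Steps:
l(b) = 53/2 (l(b) = (⅙)*159 = 53/2)
(-102766 + l(t(A, 22)))/(-382068 - 211520) = (-102766 + 53/2)/(-382068 - 211520) = -205479/2/(-593588) = -205479/2*(-1/593588) = 205479/1187176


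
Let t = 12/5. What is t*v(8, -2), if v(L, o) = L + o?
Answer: 72/5 ≈ 14.400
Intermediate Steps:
t = 12/5 (t = 12*(⅕) = 12/5 ≈ 2.4000)
t*v(8, -2) = 12*(8 - 2)/5 = (12/5)*6 = 72/5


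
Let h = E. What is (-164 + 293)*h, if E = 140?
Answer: 18060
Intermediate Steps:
h = 140
(-164 + 293)*h = (-164 + 293)*140 = 129*140 = 18060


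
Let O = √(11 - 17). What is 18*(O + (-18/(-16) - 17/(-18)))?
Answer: 149/4 + 18*I*√6 ≈ 37.25 + 44.091*I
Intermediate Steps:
O = I*√6 (O = √(-6) = I*√6 ≈ 2.4495*I)
18*(O + (-18/(-16) - 17/(-18))) = 18*(I*√6 + (-18/(-16) - 17/(-18))) = 18*(I*√6 + (-18*(-1/16) - 17*(-1/18))) = 18*(I*√6 + (9/8 + 17/18)) = 18*(I*√6 + 149/72) = 18*(149/72 + I*√6) = 149/4 + 18*I*√6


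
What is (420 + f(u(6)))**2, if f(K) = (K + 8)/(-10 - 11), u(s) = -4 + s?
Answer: 77616100/441 ≈ 1.7600e+5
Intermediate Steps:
f(K) = -8/21 - K/21 (f(K) = (8 + K)/(-21) = (8 + K)*(-1/21) = -8/21 - K/21)
(420 + f(u(6)))**2 = (420 + (-8/21 - (-4 + 6)/21))**2 = (420 + (-8/21 - 1/21*2))**2 = (420 + (-8/21 - 2/21))**2 = (420 - 10/21)**2 = (8810/21)**2 = 77616100/441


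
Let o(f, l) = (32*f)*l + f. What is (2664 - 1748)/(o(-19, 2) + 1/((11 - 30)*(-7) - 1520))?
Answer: -635246/856473 ≈ -0.74170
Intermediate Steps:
o(f, l) = f + 32*f*l (o(f, l) = 32*f*l + f = f + 32*f*l)
(2664 - 1748)/(o(-19, 2) + 1/((11 - 30)*(-7) - 1520)) = (2664 - 1748)/(-19*(1 + 32*2) + 1/((11 - 30)*(-7) - 1520)) = 916/(-19*(1 + 64) + 1/(-19*(-7) - 1520)) = 916/(-19*65 + 1/(133 - 1520)) = 916/(-1235 + 1/(-1387)) = 916/(-1235 - 1/1387) = 916/(-1712946/1387) = 916*(-1387/1712946) = -635246/856473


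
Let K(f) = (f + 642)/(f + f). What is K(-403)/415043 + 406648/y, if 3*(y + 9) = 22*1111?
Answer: 408101343543967/8167419525070 ≈ 49.967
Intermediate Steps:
y = 24415/3 (y = -9 + (22*1111)/3 = -9 + (⅓)*24442 = -9 + 24442/3 = 24415/3 ≈ 8138.3)
K(f) = (642 + f)/(2*f) (K(f) = (642 + f)/((2*f)) = (642 + f)*(1/(2*f)) = (642 + f)/(2*f))
K(-403)/415043 + 406648/y = ((½)*(642 - 403)/(-403))/415043 + 406648/(24415/3) = ((½)*(-1/403)*239)*(1/415043) + 406648*(3/24415) = -239/806*1/415043 + 1219944/24415 = -239/334524658 + 1219944/24415 = 408101343543967/8167419525070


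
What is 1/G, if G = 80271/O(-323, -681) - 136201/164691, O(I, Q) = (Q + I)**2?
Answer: -166011163056/124072875955 ≈ -1.3380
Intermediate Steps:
O(I, Q) = (I + Q)**2
G = -124072875955/166011163056 (G = 80271/((-323 - 681)**2) - 136201/164691 = 80271/((-1004)**2) - 136201*1/164691 = 80271/1008016 - 136201/164691 = -124072875955/166011163056 ≈ -0.74738)
1/G = 1/(-124072875955/166011163056) = -166011163056/124072875955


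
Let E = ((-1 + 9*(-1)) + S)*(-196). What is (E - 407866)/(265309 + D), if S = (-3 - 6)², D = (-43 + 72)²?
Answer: -210891/133075 ≈ -1.5848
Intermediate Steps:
D = 841 (D = 29² = 841)
S = 81 (S = (-9)² = 81)
E = -13916 (E = ((-1 + 9*(-1)) + 81)*(-196) = ((-1 - 9) + 81)*(-196) = (-10 + 81)*(-196) = 71*(-196) = -13916)
(E - 407866)/(265309 + D) = (-13916 - 407866)/(265309 + 841) = -421782/266150 = -421782*1/266150 = -210891/133075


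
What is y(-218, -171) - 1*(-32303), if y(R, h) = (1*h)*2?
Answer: 31961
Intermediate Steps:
y(R, h) = 2*h (y(R, h) = h*2 = 2*h)
y(-218, -171) - 1*(-32303) = 2*(-171) - 1*(-32303) = -342 + 32303 = 31961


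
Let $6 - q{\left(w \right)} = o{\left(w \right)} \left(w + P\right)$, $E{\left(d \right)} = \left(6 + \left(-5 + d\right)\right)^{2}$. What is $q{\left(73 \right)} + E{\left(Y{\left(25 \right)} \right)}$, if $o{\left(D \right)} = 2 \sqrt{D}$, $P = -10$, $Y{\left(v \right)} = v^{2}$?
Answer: $391882 - 126 \sqrt{73} \approx 3.9081 \cdot 10^{5}$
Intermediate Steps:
$E{\left(d \right)} = \left(1 + d\right)^{2}$
$q{\left(w \right)} = 6 - 2 \sqrt{w} \left(-10 + w\right)$ ($q{\left(w \right)} = 6 - 2 \sqrt{w} \left(w - 10\right) = 6 - 2 \sqrt{w} \left(-10 + w\right)$)
$q{\left(73 \right)} + E{\left(Y{\left(25 \right)} \right)} = \left(6 - 2 \cdot 73^{\frac{3}{2}} + 20 \sqrt{73}\right) + \left(1 + 25^{2}\right)^{2} = \left(6 - 2 \cdot 73 \sqrt{73} + 20 \sqrt{73}\right) + \left(1 + 625\right)^{2} = \left(6 - 146 \sqrt{73} + 20 \sqrt{73}\right) + 626^{2} = \left(6 - 126 \sqrt{73}\right) + 391876 = 391882 - 126 \sqrt{73}$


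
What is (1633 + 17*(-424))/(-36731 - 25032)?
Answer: 5575/61763 ≈ 0.090264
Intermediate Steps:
(1633 + 17*(-424))/(-36731 - 25032) = (1633 - 7208)/(-61763) = -5575*(-1/61763) = 5575/61763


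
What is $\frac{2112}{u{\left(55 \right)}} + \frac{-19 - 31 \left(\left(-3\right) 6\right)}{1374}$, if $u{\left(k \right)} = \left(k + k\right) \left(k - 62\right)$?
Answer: $- \frac{113039}{48090} \approx -2.3506$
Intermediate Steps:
$u{\left(k \right)} = 2 k \left(-62 + k\right)$
$\frac{2112}{u{\left(55 \right)}} + \frac{-19 - 31 \left(\left(-3\right) 6\right)}{1374} = \frac{2112}{2 \cdot 55 \left(-62 + 55\right)} + \frac{-19 - 31 \left(\left(-3\right) 6\right)}{1374} = \frac{2112}{2 \cdot 55 \left(-7\right)} + \left(-19 - -558\right) \frac{1}{1374} = \frac{2112}{-770} + \left(-19 + 558\right) \frac{1}{1374} = 2112 \left(- \frac{1}{770}\right) + 539 \cdot \frac{1}{1374} = - \frac{96}{35} + \frac{539}{1374} = - \frac{113039}{48090}$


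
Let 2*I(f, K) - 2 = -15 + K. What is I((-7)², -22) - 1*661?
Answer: -1357/2 ≈ -678.50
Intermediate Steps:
I(f, K) = -13/2 + K/2 (I(f, K) = 1 + (-15 + K)/2 = 1 + (-15/2 + K/2) = -13/2 + K/2)
I((-7)², -22) - 1*661 = (-13/2 + (½)*(-22)) - 1*661 = (-13/2 - 11) - 661 = -35/2 - 661 = -1357/2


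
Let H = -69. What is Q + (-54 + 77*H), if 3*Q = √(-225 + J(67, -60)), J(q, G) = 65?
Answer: -5367 + 4*I*√10/3 ≈ -5367.0 + 4.2164*I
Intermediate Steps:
Q = 4*I*√10/3 (Q = √(-225 + 65)/3 = √(-160)/3 = (4*I*√10)/3 = 4*I*√10/3 ≈ 4.2164*I)
Q + (-54 + 77*H) = 4*I*√10/3 + (-54 + 77*(-69)) = 4*I*√10/3 + (-54 - 5313) = 4*I*√10/3 - 5367 = -5367 + 4*I*√10/3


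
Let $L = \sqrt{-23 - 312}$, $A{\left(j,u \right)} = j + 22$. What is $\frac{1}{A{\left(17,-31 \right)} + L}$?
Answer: $\frac{39}{1856} - \frac{i \sqrt{335}}{1856} \approx 0.021013 - 0.0098615 i$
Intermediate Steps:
$A{\left(j,u \right)} = 22 + j$
$L = i \sqrt{335}$ ($L = \sqrt{-335} = i \sqrt{335} \approx 18.303 i$)
$\frac{1}{A{\left(17,-31 \right)} + L} = \frac{1}{\left(22 + 17\right) + i \sqrt{335}} = \frac{1}{39 + i \sqrt{335}}$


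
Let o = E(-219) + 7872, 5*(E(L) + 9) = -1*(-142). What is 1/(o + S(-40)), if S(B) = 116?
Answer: 5/40037 ≈ 0.00012488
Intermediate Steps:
E(L) = 97/5 (E(L) = -9 + (-1*(-142))/5 = -9 + (⅕)*142 = -9 + 142/5 = 97/5)
o = 39457/5 (o = 97/5 + 7872 = 39457/5 ≈ 7891.4)
1/(o + S(-40)) = 1/(39457/5 + 116) = 1/(40037/5) = 5/40037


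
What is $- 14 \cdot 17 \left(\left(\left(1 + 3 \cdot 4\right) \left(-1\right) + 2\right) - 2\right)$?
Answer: $3094$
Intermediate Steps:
$- 14 \cdot 17 \left(\left(\left(1 + 3 \cdot 4\right) \left(-1\right) + 2\right) - 2\right) = - 14 \cdot 17 \left(\left(\left(1 + 12\right) \left(-1\right) + 2\right) - 2\right) = - 14 \cdot 17 \left(\left(13 \left(-1\right) + 2\right) - 2\right) = - 14 \cdot 17 \left(\left(-13 + 2\right) - 2\right) = - 14 \cdot 17 \left(-11 - 2\right) = - 14 \cdot 17 \left(-13\right) = \left(-14\right) \left(-221\right) = 3094$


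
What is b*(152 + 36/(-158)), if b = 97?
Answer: 1163030/79 ≈ 14722.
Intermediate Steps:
b*(152 + 36/(-158)) = 97*(152 + 36/(-158)) = 97*(152 + 36*(-1/158)) = 97*(152 - 18/79) = 97*(11990/79) = 1163030/79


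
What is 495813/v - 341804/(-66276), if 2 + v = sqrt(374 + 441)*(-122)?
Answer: 526494923425/100494762732 - 30244593*sqrt(815)/6065228 ≈ -137.12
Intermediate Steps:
v = -2 - 122*sqrt(815) (v = -2 + sqrt(374 + 441)*(-122) = -2 + sqrt(815)*(-122) = -2 - 122*sqrt(815) ≈ -3484.9)
495813/v - 341804/(-66276) = 495813/(-2 - 122*sqrt(815)) - 341804/(-66276) = 495813/(-2 - 122*sqrt(815)) - 341804*(-1/66276) = 495813/(-2 - 122*sqrt(815)) + 85451/16569 = 85451/16569 + 495813/(-2 - 122*sqrt(815))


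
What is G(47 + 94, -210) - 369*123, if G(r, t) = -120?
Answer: -45507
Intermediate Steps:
G(47 + 94, -210) - 369*123 = -120 - 369*123 = -120 - 45387 = -45507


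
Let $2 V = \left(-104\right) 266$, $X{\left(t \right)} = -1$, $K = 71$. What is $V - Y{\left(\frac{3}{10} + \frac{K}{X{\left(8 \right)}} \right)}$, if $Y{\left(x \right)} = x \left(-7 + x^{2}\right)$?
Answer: $\frac{339066343}{1000} \approx 3.3907 \cdot 10^{5}$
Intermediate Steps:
$V = -13832$ ($V = \frac{\left(-104\right) 266}{2} = \frac{1}{2} \left(-27664\right) = -13832$)
$V - Y{\left(\frac{3}{10} + \frac{K}{X{\left(8 \right)}} \right)} = -13832 - \left(\frac{3}{10} + \frac{71}{-1}\right) \left(-7 + \left(\frac{3}{10} + \frac{71}{-1}\right)^{2}\right) = -13832 - \left(3 \cdot \frac{1}{10} + 71 \left(-1\right)\right) \left(-7 + \left(3 \cdot \frac{1}{10} + 71 \left(-1\right)\right)^{2}\right) = -13832 - \left(\frac{3}{10} - 71\right) \left(-7 + \left(\frac{3}{10} - 71\right)^{2}\right) = -13832 - - \frac{707 \left(-7 + \left(- \frac{707}{10}\right)^{2}\right)}{10} = -13832 - - \frac{707 \left(-7 + \frac{499849}{100}\right)}{10} = -13832 - \left(- \frac{707}{10}\right) \frac{499149}{100} = -13832 - - \frac{352898343}{1000} = -13832 + \frac{352898343}{1000} = \frac{339066343}{1000}$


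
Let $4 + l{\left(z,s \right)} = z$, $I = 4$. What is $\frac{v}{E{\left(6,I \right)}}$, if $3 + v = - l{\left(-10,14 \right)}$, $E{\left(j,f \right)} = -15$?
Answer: $- \frac{11}{15} \approx -0.73333$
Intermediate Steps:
$l{\left(z,s \right)} = -4 + z$
$v = 11$ ($v = -3 - \left(-4 - 10\right) = -3 - -14 = -3 + 14 = 11$)
$\frac{v}{E{\left(6,I \right)}} = \frac{11}{-15} = 11 \left(- \frac{1}{15}\right) = - \frac{11}{15}$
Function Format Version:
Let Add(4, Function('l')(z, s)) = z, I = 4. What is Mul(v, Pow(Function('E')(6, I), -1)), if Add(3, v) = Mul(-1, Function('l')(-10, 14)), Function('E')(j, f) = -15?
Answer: Rational(-11, 15) ≈ -0.73333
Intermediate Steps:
Function('l')(z, s) = Add(-4, z)
v = 11 (v = Add(-3, Mul(-1, Add(-4, -10))) = Add(-3, Mul(-1, -14)) = Add(-3, 14) = 11)
Mul(v, Pow(Function('E')(6, I), -1)) = Mul(11, Pow(-15, -1)) = Mul(11, Rational(-1, 15)) = Rational(-11, 15)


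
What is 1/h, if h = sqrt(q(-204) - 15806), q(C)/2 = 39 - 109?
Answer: -I*sqrt(15946)/15946 ≈ -0.0079191*I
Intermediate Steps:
q(C) = -140 (q(C) = 2*(39 - 109) = 2*(-70) = -140)
h = I*sqrt(15946) (h = sqrt(-140 - 15806) = sqrt(-15946) = I*sqrt(15946) ≈ 126.28*I)
1/h = 1/(I*sqrt(15946)) = -I*sqrt(15946)/15946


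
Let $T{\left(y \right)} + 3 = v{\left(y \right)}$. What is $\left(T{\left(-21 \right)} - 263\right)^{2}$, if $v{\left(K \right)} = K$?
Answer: $82369$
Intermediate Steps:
$T{\left(y \right)} = -3 + y$
$\left(T{\left(-21 \right)} - 263\right)^{2} = \left(\left(-3 - 21\right) - 263\right)^{2} = \left(-24 - 263\right)^{2} = \left(-287\right)^{2} = 82369$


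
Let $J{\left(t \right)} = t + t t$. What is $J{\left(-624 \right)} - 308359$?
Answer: $80393$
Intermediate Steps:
$J{\left(t \right)} = t + t^{2}$
$J{\left(-624 \right)} - 308359 = - 624 \left(1 - 624\right) - 308359 = \left(-624\right) \left(-623\right) - 308359 = 388752 - 308359 = 80393$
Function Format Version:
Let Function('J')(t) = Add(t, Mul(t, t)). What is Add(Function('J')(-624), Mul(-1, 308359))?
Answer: 80393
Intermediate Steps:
Function('J')(t) = Add(t, Pow(t, 2))
Add(Function('J')(-624), Mul(-1, 308359)) = Add(Mul(-624, Add(1, -624)), Mul(-1, 308359)) = Add(Mul(-624, -623), -308359) = Add(388752, -308359) = 80393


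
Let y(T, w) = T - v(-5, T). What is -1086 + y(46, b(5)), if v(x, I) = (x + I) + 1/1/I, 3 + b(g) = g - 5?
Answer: -1127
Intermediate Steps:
b(g) = -8 + g (b(g) = -3 + (g - 5) = -3 + (-5 + g) = -8 + g)
v(x, I) = x + 2*I (v(x, I) = (I + x) + 1*I = (I + x) + I = x + 2*I)
y(T, w) = 5 - T (y(T, w) = T - (-5 + 2*T) = T + (5 - 2*T) = 5 - T)
-1086 + y(46, b(5)) = -1086 + (5 - 1*46) = -1086 + (5 - 46) = -1086 - 41 = -1127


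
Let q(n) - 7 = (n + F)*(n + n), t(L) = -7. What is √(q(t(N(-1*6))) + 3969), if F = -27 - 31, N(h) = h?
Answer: √4886 ≈ 69.900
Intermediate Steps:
F = -58
q(n) = 7 + 2*n*(-58 + n) (q(n) = 7 + (n - 58)*(n + n) = 7 + (-58 + n)*(2*n) = 7 + 2*n*(-58 + n))
√(q(t(N(-1*6))) + 3969) = √((7 - 116*(-7) + 2*(-7)²) + 3969) = √((7 + 812 + 2*49) + 3969) = √((7 + 812 + 98) + 3969) = √(917 + 3969) = √4886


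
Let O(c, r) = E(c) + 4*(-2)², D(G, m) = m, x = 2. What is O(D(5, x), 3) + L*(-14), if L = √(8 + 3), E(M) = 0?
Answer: 16 - 14*√11 ≈ -30.433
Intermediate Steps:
L = √11 ≈ 3.3166
O(c, r) = 16 (O(c, r) = 0 + 4*(-2)² = 0 + 4*4 = 0 + 16 = 16)
O(D(5, x), 3) + L*(-14) = 16 + √11*(-14) = 16 - 14*√11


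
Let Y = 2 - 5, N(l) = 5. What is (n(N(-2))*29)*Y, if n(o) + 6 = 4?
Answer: 174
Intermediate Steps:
n(o) = -2 (n(o) = -6 + 4 = -2)
Y = -3
(n(N(-2))*29)*Y = -2*29*(-3) = -58*(-3) = 174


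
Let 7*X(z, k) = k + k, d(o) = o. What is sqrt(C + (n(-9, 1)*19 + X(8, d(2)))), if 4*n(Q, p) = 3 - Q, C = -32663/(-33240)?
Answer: sqrt(792529079370)/116340 ≈ 7.6521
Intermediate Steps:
X(z, k) = 2*k/7 (X(z, k) = (k + k)/7 = (2*k)/7 = 2*k/7)
C = 32663/33240 (C = -32663*(-1/33240) = 32663/33240 ≈ 0.98264)
n(Q, p) = 3/4 - Q/4 (n(Q, p) = (3 - Q)/4 = 3/4 - Q/4)
sqrt(C + (n(-9, 1)*19 + X(8, d(2)))) = sqrt(32663/33240 + ((3/4 - 1/4*(-9))*19 + (2/7)*2)) = sqrt(32663/33240 + ((3/4 + 9/4)*19 + 4/7)) = sqrt(32663/33240 + (3*19 + 4/7)) = sqrt(32663/33240 + (57 + 4/7)) = sqrt(32663/33240 + 403/7) = sqrt(13624361/232680) = sqrt(792529079370)/116340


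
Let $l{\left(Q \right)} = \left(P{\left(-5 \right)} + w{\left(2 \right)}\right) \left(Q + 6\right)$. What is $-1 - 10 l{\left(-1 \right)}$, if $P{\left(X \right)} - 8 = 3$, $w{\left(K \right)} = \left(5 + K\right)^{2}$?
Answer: $-3001$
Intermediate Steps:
$P{\left(X \right)} = 11$ ($P{\left(X \right)} = 8 + 3 = 11$)
$l{\left(Q \right)} = 360 + 60 Q$ ($l{\left(Q \right)} = \left(11 + \left(5 + 2\right)^{2}\right) \left(Q + 6\right) = \left(11 + 7^{2}\right) \left(6 + Q\right) = \left(11 + 49\right) \left(6 + Q\right) = 60 \left(6 + Q\right) = 360 + 60 Q$)
$-1 - 10 l{\left(-1 \right)} = -1 - 10 \left(360 + 60 \left(-1\right)\right) = -1 - 10 \left(360 - 60\right) = -1 - 3000 = -3001$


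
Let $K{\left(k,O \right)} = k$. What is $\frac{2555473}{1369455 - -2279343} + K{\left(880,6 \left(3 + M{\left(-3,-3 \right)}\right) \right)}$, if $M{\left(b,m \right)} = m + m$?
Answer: $\frac{3213497713}{3648798} \approx 880.7$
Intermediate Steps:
$M{\left(b,m \right)} = 2 m$
$\frac{2555473}{1369455 - -2279343} + K{\left(880,6 \left(3 + M{\left(-3,-3 \right)}\right) \right)} = \frac{2555473}{1369455 - -2279343} + 880 = \frac{2555473}{1369455 + 2279343} + 880 = \frac{2555473}{3648798} + 880 = \frac{3213497713}{3648798}$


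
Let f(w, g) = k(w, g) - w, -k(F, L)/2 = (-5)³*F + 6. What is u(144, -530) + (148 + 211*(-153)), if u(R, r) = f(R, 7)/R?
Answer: -382633/12 ≈ -31886.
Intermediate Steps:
k(F, L) = -12 + 250*F (k(F, L) = -2*((-5)³*F + 6) = -2*(-125*F + 6) = -2*(6 - 125*F) = -12 + 250*F)
f(w, g) = -12 + 249*w (f(w, g) = (-12 + 250*w) - w = -12 + 249*w)
u(R, r) = (-12 + 249*R)/R
u(144, -530) + (148 + 211*(-153)) = (249 - 12/144) + (148 + 211*(-153)) = (249 - 12*1/144) + (148 - 32283) = (249 - 1/12) - 32135 = 2987/12 - 32135 = -382633/12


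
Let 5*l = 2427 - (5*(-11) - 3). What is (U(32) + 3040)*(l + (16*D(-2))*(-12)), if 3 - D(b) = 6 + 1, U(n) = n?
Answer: 3886080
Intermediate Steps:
D(b) = -4 (D(b) = 3 - (6 + 1) = 3 - 1*7 = 3 - 7 = -4)
l = 497 (l = (2427 - (5*(-11) - 3))/5 = (2427 - (-55 - 3))/5 = (2427 - 1*(-58))/5 = (2427 + 58)/5 = (1/5)*2485 = 497)
(U(32) + 3040)*(l + (16*D(-2))*(-12)) = (32 + 3040)*(497 + (16*(-4))*(-12)) = 3072*(497 - 64*(-12)) = 3072*(497 + 768) = 3072*1265 = 3886080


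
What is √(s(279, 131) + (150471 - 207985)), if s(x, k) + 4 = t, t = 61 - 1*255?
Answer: 4*I*√3607 ≈ 240.23*I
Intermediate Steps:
t = -194 (t = 61 - 255 = -194)
s(x, k) = -198 (s(x, k) = -4 - 194 = -198)
√(s(279, 131) + (150471 - 207985)) = √(-198 + (150471 - 207985)) = √(-198 - 57514) = √(-57712) = 4*I*√3607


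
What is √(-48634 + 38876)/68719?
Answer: I*√9758/68719 ≈ 0.0014375*I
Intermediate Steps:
√(-48634 + 38876)/68719 = √(-9758)*(1/68719) = (I*√9758)*(1/68719) = I*√9758/68719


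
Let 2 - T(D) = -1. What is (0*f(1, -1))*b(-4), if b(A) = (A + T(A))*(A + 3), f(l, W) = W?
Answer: 0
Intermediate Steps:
T(D) = 3 (T(D) = 2 - 1*(-1) = 2 + 1 = 3)
b(A) = (3 + A)² (b(A) = (A + 3)*(A + 3) = (3 + A)*(3 + A) = (3 + A)²)
(0*f(1, -1))*b(-4) = (0*(-1))*(9 + (-4)² + 6*(-4)) = 0*(9 + 16 - 24) = 0*1 = 0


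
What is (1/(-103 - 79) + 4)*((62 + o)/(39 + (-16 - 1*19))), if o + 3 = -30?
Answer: 21083/728 ≈ 28.960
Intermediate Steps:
o = -33 (o = -3 - 30 = -33)
(1/(-103 - 79) + 4)*((62 + o)/(39 + (-16 - 1*19))) = (1/(-103 - 79) + 4)*((62 - 33)/(39 + (-16 - 1*19))) = (1/(-182) + 4)*(29/(39 + (-16 - 19))) = (-1/182 + 4)*(29/(39 - 35)) = 727*(29/4)/182 = 727*(29*(¼))/182 = (727/182)*(29/4) = 21083/728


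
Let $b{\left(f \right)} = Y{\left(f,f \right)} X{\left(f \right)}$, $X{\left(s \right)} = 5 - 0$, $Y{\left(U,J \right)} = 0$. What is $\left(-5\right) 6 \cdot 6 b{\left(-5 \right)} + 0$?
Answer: $0$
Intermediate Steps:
$X{\left(s \right)} = 5$ ($X{\left(s \right)} = 5 + 0 = 5$)
$b{\left(f \right)} = 0$ ($b{\left(f \right)} = 0 \cdot 5 = 0$)
$\left(-5\right) 6 \cdot 6 b{\left(-5 \right)} + 0 = \left(-5\right) 6 \cdot 6 \cdot 0 + 0 = \left(-30\right) 6 \cdot 0 + 0 = \left(-180\right) 0 + 0 = 0 + 0 = 0$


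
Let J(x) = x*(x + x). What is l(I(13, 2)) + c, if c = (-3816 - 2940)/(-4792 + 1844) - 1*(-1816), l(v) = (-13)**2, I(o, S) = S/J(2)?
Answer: 1464634/737 ≈ 1987.3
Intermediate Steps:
J(x) = 2*x**2 (J(x) = x*(2*x) = 2*x**2)
I(o, S) = S/8 (I(o, S) = S/((2*2**2)) = S/((2*4)) = S/8)
l(v) = 169
c = 1340081/737 (c = -6756/(-2948) + 1816 = -6756*(-1/2948) + 1816 = 1689/737 + 1816 = 1340081/737 ≈ 1818.3)
l(I(13, 2)) + c = 169 + 1340081/737 = 1464634/737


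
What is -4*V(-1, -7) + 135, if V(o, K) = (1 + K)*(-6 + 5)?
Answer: 111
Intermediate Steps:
V(o, K) = -1 - K (V(o, K) = (1 + K)*(-1) = -1 - K)
-4*V(-1, -7) + 135 = -4*(-1 - 1*(-7)) + 135 = -4*(-1 + 7) + 135 = -4*6 + 135 = -24 + 135 = 111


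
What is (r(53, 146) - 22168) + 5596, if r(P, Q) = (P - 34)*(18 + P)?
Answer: -15223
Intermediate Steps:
r(P, Q) = (-34 + P)*(18 + P)
(r(53, 146) - 22168) + 5596 = ((-612 + 53² - 16*53) - 22168) + 5596 = ((-612 + 2809 - 848) - 22168) + 5596 = (1349 - 22168) + 5596 = -20819 + 5596 = -15223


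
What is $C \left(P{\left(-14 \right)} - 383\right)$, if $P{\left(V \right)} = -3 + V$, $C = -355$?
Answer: $142000$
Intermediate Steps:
$C \left(P{\left(-14 \right)} - 383\right) = - 355 \left(\left(-3 - 14\right) - 383\right) = - 355 \left(-17 - 383\right) = \left(-355\right) \left(-400\right) = 142000$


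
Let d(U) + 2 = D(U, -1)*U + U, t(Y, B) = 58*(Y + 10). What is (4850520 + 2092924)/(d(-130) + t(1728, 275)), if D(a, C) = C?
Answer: 3471722/50401 ≈ 68.882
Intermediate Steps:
t(Y, B) = 580 + 58*Y (t(Y, B) = 58*(10 + Y) = 580 + 58*Y)
d(U) = -2 (d(U) = -2 + (-U + U) = -2 + 0 = -2)
(4850520 + 2092924)/(d(-130) + t(1728, 275)) = (4850520 + 2092924)/(-2 + (580 + 58*1728)) = 6943444/(-2 + (580 + 100224)) = 6943444/(-2 + 100804) = 6943444/100802 = 6943444*(1/100802) = 3471722/50401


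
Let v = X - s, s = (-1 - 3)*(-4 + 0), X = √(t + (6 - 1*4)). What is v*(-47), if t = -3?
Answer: 752 - 47*I ≈ 752.0 - 47.0*I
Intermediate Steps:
X = I (X = √(-3 + (6 - 1*4)) = √(-3 + (6 - 4)) = √(-3 + 2) = √(-1) = I ≈ 1.0*I)
s = 16 (s = -4*(-4) = 16)
v = -16 + I (v = I - 1*16 = I - 16 = -16 + I ≈ -16.0 + 1.0*I)
v*(-47) = (-16 + I)*(-47) = 752 - 47*I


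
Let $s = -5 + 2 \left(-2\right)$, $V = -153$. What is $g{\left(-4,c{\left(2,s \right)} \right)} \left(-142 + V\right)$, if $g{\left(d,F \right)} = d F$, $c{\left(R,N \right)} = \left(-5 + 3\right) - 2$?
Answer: $-4720$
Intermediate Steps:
$s = -9$ ($s = -5 - 4 = -9$)
$c{\left(R,N \right)} = -4$ ($c{\left(R,N \right)} = -2 - 2 = -4$)
$g{\left(d,F \right)} = F d$
$g{\left(-4,c{\left(2,s \right)} \right)} \left(-142 + V\right) = \left(-4\right) \left(-4\right) \left(-142 - 153\right) = 16 \left(-295\right) = -4720$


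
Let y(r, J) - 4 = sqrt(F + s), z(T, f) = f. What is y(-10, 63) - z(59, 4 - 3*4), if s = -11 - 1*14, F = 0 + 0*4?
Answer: 12 + 5*I ≈ 12.0 + 5.0*I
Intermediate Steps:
F = 0 (F = 0 + 0 = 0)
s = -25 (s = -11 - 14 = -25)
y(r, J) = 4 + 5*I (y(r, J) = 4 + sqrt(0 - 25) = 4 + sqrt(-25) = 4 + 5*I)
y(-10, 63) - z(59, 4 - 3*4) = (4 + 5*I) - (4 - 3*4) = (4 + 5*I) - (4 - 12) = (4 + 5*I) - 1*(-8) = (4 + 5*I) + 8 = 12 + 5*I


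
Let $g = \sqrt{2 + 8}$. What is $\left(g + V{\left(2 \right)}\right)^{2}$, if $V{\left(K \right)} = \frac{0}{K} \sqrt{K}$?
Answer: $10$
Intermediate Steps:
$V{\left(K \right)} = 0$ ($V{\left(K \right)} = 0 \sqrt{K} = 0$)
$g = \sqrt{10} \approx 3.1623$
$\left(g + V{\left(2 \right)}\right)^{2} = \left(\sqrt{10} + 0\right)^{2} = \left(\sqrt{10}\right)^{2} = 10$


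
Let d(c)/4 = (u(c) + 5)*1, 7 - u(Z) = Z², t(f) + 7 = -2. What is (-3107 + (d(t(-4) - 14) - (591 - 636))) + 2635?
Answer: -2495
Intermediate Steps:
t(f) = -9 (t(f) = -7 - 2 = -9)
u(Z) = 7 - Z²
d(c) = 48 - 4*c² (d(c) = 4*(((7 - c²) + 5)*1) = 4*((12 - c²)*1) = 4*(12 - c²) = 48 - 4*c²)
(-3107 + (d(t(-4) - 14) - (591 - 636))) + 2635 = (-3107 + ((48 - 4*(-9 - 14)²) - (591 - 636))) + 2635 = (-3107 + ((48 - 4*(-23)²) - 1*(-45))) + 2635 = (-3107 + ((48 - 4*529) + 45)) + 2635 = (-3107 + ((48 - 2116) + 45)) + 2635 = (-3107 + (-2068 + 45)) + 2635 = (-3107 - 2023) + 2635 = -5130 + 2635 = -2495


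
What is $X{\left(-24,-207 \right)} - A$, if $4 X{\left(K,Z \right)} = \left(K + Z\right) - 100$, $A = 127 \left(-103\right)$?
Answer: $\frac{51993}{4} \approx 12998.0$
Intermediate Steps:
$A = -13081$
$X{\left(K,Z \right)} = -25 + \frac{K}{4} + \frac{Z}{4}$ ($X{\left(K,Z \right)} = \frac{\left(K + Z\right) - 100}{4} = \frac{-100 + K + Z}{4} = -25 + \frac{K}{4} + \frac{Z}{4}$)
$X{\left(-24,-207 \right)} - A = \left(-25 + \frac{1}{4} \left(-24\right) + \frac{1}{4} \left(-207\right)\right) - -13081 = \left(-25 - 6 - \frac{207}{4}\right) + 13081 = - \frac{331}{4} + 13081 = \frac{51993}{4}$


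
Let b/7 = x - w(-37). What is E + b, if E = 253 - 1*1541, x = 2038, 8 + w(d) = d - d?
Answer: 13034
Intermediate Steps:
w(d) = -8 (w(d) = -8 + (d - d) = -8 + 0 = -8)
b = 14322 (b = 7*(2038 - 1*(-8)) = 7*(2038 + 8) = 7*2046 = 14322)
E = -1288 (E = 253 - 1541 = -1288)
E + b = -1288 + 14322 = 13034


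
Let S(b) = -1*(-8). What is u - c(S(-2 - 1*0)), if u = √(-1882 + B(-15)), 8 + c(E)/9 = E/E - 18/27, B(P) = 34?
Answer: 69 + 2*I*√462 ≈ 69.0 + 42.988*I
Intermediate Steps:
S(b) = 8
c(E) = -69 (c(E) = -72 + 9*(E/E - 18/27) = -72 + 9*(1 - 18*1/27) = -72 + 9*(1 - ⅔) = -72 + 9*(⅓) = -72 + 3 = -69)
u = 2*I*√462 (u = √(-1882 + 34) = √(-1848) = 2*I*√462 ≈ 42.988*I)
u - c(S(-2 - 1*0)) = 2*I*√462 - 1*(-69) = 2*I*√462 + 69 = 69 + 2*I*√462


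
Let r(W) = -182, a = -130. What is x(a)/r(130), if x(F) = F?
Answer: 5/7 ≈ 0.71429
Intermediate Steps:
x(a)/r(130) = -130/(-182) = -130*(-1/182) = 5/7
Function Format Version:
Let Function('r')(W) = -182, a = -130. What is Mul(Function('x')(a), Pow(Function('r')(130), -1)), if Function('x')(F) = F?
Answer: Rational(5, 7) ≈ 0.71429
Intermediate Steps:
Mul(Function('x')(a), Pow(Function('r')(130), -1)) = Mul(-130, Pow(-182, -1)) = Mul(-130, Rational(-1, 182)) = Rational(5, 7)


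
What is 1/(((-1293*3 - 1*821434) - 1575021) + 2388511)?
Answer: -1/11823 ≈ -8.4581e-5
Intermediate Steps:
1/(((-1293*3 - 1*821434) - 1575021) + 2388511) = 1/(((-3879 - 821434) - 1575021) + 2388511) = 1/((-825313 - 1575021) + 2388511) = 1/(-2400334 + 2388511) = 1/(-11823) = -1/11823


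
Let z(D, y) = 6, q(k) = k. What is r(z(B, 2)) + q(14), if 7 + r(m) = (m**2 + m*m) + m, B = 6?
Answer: 85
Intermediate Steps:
r(m) = -7 + m + 2*m**2 (r(m) = -7 + ((m**2 + m*m) + m) = -7 + ((m**2 + m**2) + m) = -7 + (2*m**2 + m) = -7 + (m + 2*m**2) = -7 + m + 2*m**2)
r(z(B, 2)) + q(14) = (-7 + 6 + 2*6**2) + 14 = (-7 + 6 + 2*36) + 14 = (-7 + 6 + 72) + 14 = 71 + 14 = 85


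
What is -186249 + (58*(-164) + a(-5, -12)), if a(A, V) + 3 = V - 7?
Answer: -195783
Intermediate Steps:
a(A, V) = -10 + V (a(A, V) = -3 + (V - 7) = -3 + (-7 + V) = -10 + V)
-186249 + (58*(-164) + a(-5, -12)) = -186249 + (58*(-164) + (-10 - 12)) = -186249 + (-9512 - 22) = -186249 - 9534 = -195783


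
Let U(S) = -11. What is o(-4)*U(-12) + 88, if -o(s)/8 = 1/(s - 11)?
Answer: 1232/15 ≈ 82.133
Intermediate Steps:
o(s) = -8/(-11 + s) (o(s) = -8/(s - 11) = -8/(-11 + s))
o(-4)*U(-12) + 88 = -8/(-11 - 4)*(-11) + 88 = -8/(-15)*(-11) + 88 = -8*(-1/15)*(-11) + 88 = (8/15)*(-11) + 88 = -88/15 + 88 = 1232/15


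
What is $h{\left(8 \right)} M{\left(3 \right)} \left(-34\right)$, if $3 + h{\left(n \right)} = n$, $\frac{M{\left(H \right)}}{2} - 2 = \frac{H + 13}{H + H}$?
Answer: $- \frac{4760}{3} \approx -1586.7$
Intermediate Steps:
$M{\left(H \right)} = 4 + \frac{13 + H}{H}$ ($M{\left(H \right)} = 4 + 2 \frac{H + 13}{H + H} = 4 + 2 \frac{13 + H}{2 H} = 4 + \frac{13 + H}{H}$)
$h{\left(n \right)} = -3 + n$
$h{\left(8 \right)} M{\left(3 \right)} \left(-34\right) = \left(-3 + 8\right) \left(5 + \frac{13}{3}\right) \left(-34\right) = 5 \left(5 + 13 \cdot \frac{1}{3}\right) \left(-34\right) = 5 \left(5 + \frac{13}{3}\right) \left(-34\right) = 5 \cdot \frac{28}{3} \left(-34\right) = \frac{140}{3} \left(-34\right) = - \frac{4760}{3}$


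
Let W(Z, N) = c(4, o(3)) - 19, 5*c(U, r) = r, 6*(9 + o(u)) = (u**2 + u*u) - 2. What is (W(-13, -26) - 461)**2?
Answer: 52113961/225 ≈ 2.3162e+5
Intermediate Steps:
o(u) = -28/3 + u**2/3 (o(u) = -9 + ((u**2 + u*u) - 2)/6 = -9 + ((u**2 + u**2) - 2)/6 = -9 + (2*u**2 - 2)/6 = -9 + (-2 + 2*u**2)/6 = -9 + (-1/3 + u**2/3) = -28/3 + u**2/3)
c(U, r) = r/5
W(Z, N) = -304/15 (W(Z, N) = (-28/3 + (1/3)*3**2)/5 - 19 = (-28/3 + (1/3)*9)/5 - 19 = (-28/3 + 3)/5 - 19 = (1/5)*(-19/3) - 19 = -19/15 - 19 = -304/15)
(W(-13, -26) - 461)**2 = (-304/15 - 461)**2 = (-7219/15)**2 = 52113961/225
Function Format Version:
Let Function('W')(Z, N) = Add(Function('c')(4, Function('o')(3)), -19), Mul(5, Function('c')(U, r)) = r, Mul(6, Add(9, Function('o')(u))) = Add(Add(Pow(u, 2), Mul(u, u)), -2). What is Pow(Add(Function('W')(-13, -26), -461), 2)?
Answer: Rational(52113961, 225) ≈ 2.3162e+5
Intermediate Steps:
Function('o')(u) = Add(Rational(-28, 3), Mul(Rational(1, 3), Pow(u, 2))) (Function('o')(u) = Add(-9, Mul(Rational(1, 6), Add(Add(Pow(u, 2), Mul(u, u)), -2))) = Add(-9, Mul(Rational(1, 6), Add(Add(Pow(u, 2), Pow(u, 2)), -2))) = Add(-9, Mul(Rational(1, 6), Add(Mul(2, Pow(u, 2)), -2))) = Add(-9, Mul(Rational(1, 6), Add(-2, Mul(2, Pow(u, 2))))) = Add(-9, Add(Rational(-1, 3), Mul(Rational(1, 3), Pow(u, 2)))) = Add(Rational(-28, 3), Mul(Rational(1, 3), Pow(u, 2))))
Function('c')(U, r) = Mul(Rational(1, 5), r)
Function('W')(Z, N) = Rational(-304, 15) (Function('W')(Z, N) = Add(Mul(Rational(1, 5), Add(Rational(-28, 3), Mul(Rational(1, 3), Pow(3, 2)))), -19) = Add(Mul(Rational(1, 5), Add(Rational(-28, 3), Mul(Rational(1, 3), 9))), -19) = Add(Mul(Rational(1, 5), Add(Rational(-28, 3), 3)), -19) = Add(Mul(Rational(1, 5), Rational(-19, 3)), -19) = Add(Rational(-19, 15), -19) = Rational(-304, 15))
Pow(Add(Function('W')(-13, -26), -461), 2) = Pow(Add(Rational(-304, 15), -461), 2) = Pow(Rational(-7219, 15), 2) = Rational(52113961, 225)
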